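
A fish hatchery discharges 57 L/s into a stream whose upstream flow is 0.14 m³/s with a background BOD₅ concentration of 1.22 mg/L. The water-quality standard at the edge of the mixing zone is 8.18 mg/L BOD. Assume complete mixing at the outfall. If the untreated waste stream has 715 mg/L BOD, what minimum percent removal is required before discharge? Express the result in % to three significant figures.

96.5 %

57 L/s = 0.057 m³/s.
Mass balance: 8.18·0.197 = 0.057·Cₑ + 0.14·1.22.
Cₑ = (1.611 − 0.1708) / 0.057 = 25.27 mg/L.
Required removal = 1 − 25.27/715 = 96.47 %.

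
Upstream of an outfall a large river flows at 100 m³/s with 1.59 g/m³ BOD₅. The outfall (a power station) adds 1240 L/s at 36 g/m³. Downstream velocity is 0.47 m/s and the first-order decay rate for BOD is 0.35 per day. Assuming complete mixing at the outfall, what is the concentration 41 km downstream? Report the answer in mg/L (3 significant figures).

1.41 mg/L

1240 L/s = 1.24 m³/s.
After complete mixing, C₀ = (1.24·36 + 100·1.59) / 101.2 = 2.011 mg/L.
Travel time t = 4.1e+04 m / 0.47 m/s = 8.723e+04 s = 1.01 d.
C = 2.011·exp(−0.35·1.01) = 2.011·0.7023 = 1.413 mg/L.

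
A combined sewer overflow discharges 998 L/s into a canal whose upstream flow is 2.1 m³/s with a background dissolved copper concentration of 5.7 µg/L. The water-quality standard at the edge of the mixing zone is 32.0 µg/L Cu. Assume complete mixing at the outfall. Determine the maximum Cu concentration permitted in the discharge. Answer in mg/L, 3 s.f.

0.0873 mg/L

998 L/s = 0.998 m³/s.
5.7 µg/L = 0.0057 mg/L.
32.0 µg/L = 0.032 mg/L.
Mass balance: 0.032·3.098 = 0.998·Cₑ + 2.1·0.0057.
Cₑ = (0.09914 − 0.01197) / 0.998 = 0.08734 mg/L.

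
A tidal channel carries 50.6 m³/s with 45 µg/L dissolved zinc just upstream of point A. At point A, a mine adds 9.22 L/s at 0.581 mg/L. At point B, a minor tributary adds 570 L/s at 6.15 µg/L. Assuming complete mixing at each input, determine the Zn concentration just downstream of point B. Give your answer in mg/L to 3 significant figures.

0.0447 mg/L

45 µg/L = 0.045 mg/L.
9.22 L/s = 0.00922 m³/s.
After input A: C = (50.6·0.045 + 0.00922·0.581) / 50.61 = 0.0451 mg/L.
570 L/s = 0.57 m³/s.
6.15 µg/L = 0.00615 mg/L.
After input B: C = (50.61·0.0451 + 0.57·0.00615) / 51.18 = 0.04466 mg/L.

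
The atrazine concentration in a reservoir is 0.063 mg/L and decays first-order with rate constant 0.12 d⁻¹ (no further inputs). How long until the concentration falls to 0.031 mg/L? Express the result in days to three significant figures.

5.91 d

t = ln(C₀/C)/k = ln(0.063/0.031)/0.12 = 0.7091/0.12 = 5.91 d.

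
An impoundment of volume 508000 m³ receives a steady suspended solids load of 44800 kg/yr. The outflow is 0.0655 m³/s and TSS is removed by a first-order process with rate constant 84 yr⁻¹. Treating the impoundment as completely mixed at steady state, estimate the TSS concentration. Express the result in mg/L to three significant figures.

Outflow Q = 0.0655 m³/s × 3.156e+07 s/yr = 2.067e+06 m³/yr.
Steady-state CSTR mass balance: W = Q·C + k·V·C, so C = W/(Q + kV).
Q + kV = 2.067e+06 + 84·508000 = 4.474e+07 m³/yr.
C = 44800/4.474e+07 = 0.001001 kg/m³ = 1.001 mg/L.

1.00 mg/L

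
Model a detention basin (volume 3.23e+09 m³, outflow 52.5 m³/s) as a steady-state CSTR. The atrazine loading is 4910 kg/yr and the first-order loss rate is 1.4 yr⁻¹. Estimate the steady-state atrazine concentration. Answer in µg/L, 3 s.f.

0.795 µg/L

Outflow Q = 52.5 m³/s × 3.156e+07 s/yr = 1.657e+09 m³/yr.
Steady-state CSTR mass balance: W = Q·C + k·V·C, so C = W/(Q + kV).
Q + kV = 1.657e+09 + 1.4·3.23e+09 = 6.179e+09 m³/yr.
C = 4910/6.179e+09 = 7.947e-07 kg/m³ = 0.0007947 mg/L = 0.7947 µg/L.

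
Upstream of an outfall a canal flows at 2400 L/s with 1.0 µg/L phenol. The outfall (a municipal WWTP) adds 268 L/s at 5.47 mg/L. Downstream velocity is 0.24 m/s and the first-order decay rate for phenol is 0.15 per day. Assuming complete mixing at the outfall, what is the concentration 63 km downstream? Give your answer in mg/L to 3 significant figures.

0.349 mg/L

268 L/s = 0.268 m³/s.
2400 L/s = 2.4 m³/s.
1.0 µg/L = 0.001 mg/L.
After complete mixing, C₀ = (0.268·5.47 + 2.4·0.001) / 2.668 = 0.5504 mg/L.
Travel time t = 6.3e+04 m / 0.24 m/s = 2.625e+05 s = 3.038 d.
C = 0.5504·exp(−0.15·3.038) = 0.5504·0.634 = 0.3489 mg/L.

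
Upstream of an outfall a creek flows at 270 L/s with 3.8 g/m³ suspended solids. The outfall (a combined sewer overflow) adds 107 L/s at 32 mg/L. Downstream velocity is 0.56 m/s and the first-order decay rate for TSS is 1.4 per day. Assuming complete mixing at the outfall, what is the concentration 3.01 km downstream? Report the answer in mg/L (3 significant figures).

10.8 mg/L

107 L/s = 0.107 m³/s.
270 L/s = 0.27 m³/s.
After complete mixing, C₀ = (0.107·32 + 0.27·3.8) / 0.377 = 11.8 mg/L.
Travel time t = 3010 m / 0.56 m/s = 5375 s = 0.06221 d.
C = 11.8·exp(−1.4·0.06221) = 11.8·0.9166 = 10.82 mg/L.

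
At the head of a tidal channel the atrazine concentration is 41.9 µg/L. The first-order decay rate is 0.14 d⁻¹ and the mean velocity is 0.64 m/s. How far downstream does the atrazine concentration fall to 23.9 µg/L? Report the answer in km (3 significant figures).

222 km

From C = C₀·e^(−kt), t = ln(C₀/C)/k = ln(41.9/23.9)/0.14 = 0.5614/0.14 = 4.01 d.
Distance = v·t = 0.64 m/s × 3.465e+05 s = 2.217e+05 m = 221.7 km.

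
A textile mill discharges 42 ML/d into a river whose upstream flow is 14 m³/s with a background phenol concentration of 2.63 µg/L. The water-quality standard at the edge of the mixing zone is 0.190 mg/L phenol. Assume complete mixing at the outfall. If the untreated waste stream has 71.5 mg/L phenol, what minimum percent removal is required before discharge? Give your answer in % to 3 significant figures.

42 ML/d = 0.4861 m³/s.
2.63 µg/L = 0.00263 mg/L.
Mass balance: 0.19·14.49 = 0.4861·Cₑ + 14·0.00263.
Cₑ = (2.752 − 0.03682) / 0.4861 = 5.586 mg/L.
Required removal = 1 − 5.586/71.5 = 92.19 %.

92.2 %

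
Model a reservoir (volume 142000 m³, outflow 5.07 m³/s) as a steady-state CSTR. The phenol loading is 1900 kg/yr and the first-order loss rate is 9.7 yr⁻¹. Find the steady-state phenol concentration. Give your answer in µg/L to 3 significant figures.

11.8 µg/L

Outflow Q = 5.07 m³/s × 3.156e+07 s/yr = 1.6e+08 m³/yr.
Steady-state CSTR mass balance: W = Q·C + k·V·C, so C = W/(Q + kV).
Q + kV = 1.6e+08 + 9.7·142000 = 1.614e+08 m³/yr.
C = 1900/1.614e+08 = 1.177e-05 kg/m³ = 0.01177 mg/L = 11.77 µg/L.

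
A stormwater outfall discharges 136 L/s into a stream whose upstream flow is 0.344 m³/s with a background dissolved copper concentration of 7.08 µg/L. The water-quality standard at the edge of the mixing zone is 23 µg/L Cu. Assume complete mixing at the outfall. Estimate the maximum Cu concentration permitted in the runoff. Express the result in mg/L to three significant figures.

0.0633 mg/L

136 L/s = 0.136 m³/s.
7.08 µg/L = 0.00708 mg/L.
23 µg/L = 0.023 mg/L.
Mass balance: 0.023·0.48 = 0.136·Cₑ + 0.344·0.00708.
Cₑ = (0.01104 − 0.002436) / 0.136 = 0.06327 mg/L.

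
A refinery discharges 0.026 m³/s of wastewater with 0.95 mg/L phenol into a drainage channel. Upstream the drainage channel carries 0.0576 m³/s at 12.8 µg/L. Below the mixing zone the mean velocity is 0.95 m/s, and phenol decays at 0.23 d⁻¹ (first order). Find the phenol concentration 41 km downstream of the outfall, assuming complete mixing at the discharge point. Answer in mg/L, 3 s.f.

12.8 µg/L = 0.0128 mg/L.
After complete mixing, C₀ = (0.026·0.95 + 0.0576·0.0128) / 0.0836 = 0.3043 mg/L.
Travel time t = 4.1e+04 m / 0.95 m/s = 4.316e+04 s = 0.4995 d.
C = 0.3043·exp(−0.23·0.4995) = 0.3043·0.8915 = 0.2712 mg/L.

0.271 mg/L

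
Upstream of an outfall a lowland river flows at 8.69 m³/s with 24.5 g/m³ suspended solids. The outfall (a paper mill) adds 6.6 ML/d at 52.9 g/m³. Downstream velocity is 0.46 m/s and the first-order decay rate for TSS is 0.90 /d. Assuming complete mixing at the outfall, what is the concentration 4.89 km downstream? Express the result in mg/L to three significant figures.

22.2 mg/L

6.6 ML/d = 0.07639 m³/s.
After complete mixing, C₀ = (0.07639·52.9 + 8.69·24.5) / 8.766 = 24.75 mg/L.
Travel time t = 4890 m / 0.46 m/s = 1.063e+04 s = 0.123 d.
C = 24.75·exp(−0.90·0.123) = 24.75·0.8952 = 22.15 mg/L.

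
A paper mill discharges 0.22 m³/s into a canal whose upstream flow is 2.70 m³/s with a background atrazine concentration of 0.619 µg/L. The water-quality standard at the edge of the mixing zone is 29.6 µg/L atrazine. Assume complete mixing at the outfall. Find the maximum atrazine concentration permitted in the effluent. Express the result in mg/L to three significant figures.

0.619 µg/L = 0.000619 mg/L.
29.6 µg/L = 0.0296 mg/L.
Mass balance: 0.0296·2.92 = 0.22·Cₑ + 2.7·0.000619.
Cₑ = (0.08643 − 0.001671) / 0.22 = 0.3853 mg/L.

0.385 mg/L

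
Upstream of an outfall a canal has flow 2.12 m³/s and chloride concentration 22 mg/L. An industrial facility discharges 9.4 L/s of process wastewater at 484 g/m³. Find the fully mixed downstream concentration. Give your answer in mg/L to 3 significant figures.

9.4 L/s = 0.0094 m³/s.
Flow-weighted mixing gives C = (0.0094·484 + 2.12·22) / (0.0094 + 2.12) = 51.19/2.129 = 24.04 mg/L.

24.0 mg/L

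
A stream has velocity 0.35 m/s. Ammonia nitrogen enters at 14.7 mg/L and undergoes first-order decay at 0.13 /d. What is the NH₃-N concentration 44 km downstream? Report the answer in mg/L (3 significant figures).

Travel time t = 44 km / 0.35 m/s = 4.4e+04/0.35 = 1.257e+05 s = 1.455 d.
First-order decay: C = 14.7·exp(−0.13·1.455) = 14.7·0.8277 = 12.17 mg/L.

12.2 mg/L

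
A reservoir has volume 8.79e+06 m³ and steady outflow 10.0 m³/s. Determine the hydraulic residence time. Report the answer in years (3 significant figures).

Q = 10.0 m³/s × 3.156e+07 s/yr = 3.156e+08 m³/yr.
Hydraulic residence time τ = V/Q = 8.79e+06/3.156e+08 = 0.02785 yr.

0.0279 yr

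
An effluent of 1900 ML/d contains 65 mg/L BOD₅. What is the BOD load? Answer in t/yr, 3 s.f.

45100 t/yr

1900 ML/d = 21.99 m³/s.
Mass flux = Q·C = 21.99 m³/s × 65 g/m³ = 1429 g/s.
= 1429 g/s × 31.56 = 4.511e+04 t/yr.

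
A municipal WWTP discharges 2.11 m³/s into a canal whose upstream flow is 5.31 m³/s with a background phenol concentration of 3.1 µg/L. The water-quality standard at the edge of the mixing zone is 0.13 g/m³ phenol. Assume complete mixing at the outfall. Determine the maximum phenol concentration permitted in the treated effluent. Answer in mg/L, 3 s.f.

0.449 mg/L

3.1 µg/L = 0.0031 mg/L.
Mass balance: 0.13·7.42 = 2.11·Cₑ + 5.31·0.0031.
Cₑ = (0.9646 − 0.01646) / 2.11 = 0.4494 mg/L.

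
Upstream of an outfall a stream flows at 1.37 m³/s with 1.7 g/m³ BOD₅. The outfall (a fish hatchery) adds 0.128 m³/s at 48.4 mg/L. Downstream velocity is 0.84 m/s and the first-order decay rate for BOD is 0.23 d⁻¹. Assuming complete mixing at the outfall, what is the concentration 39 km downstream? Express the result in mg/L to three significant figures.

After complete mixing, C₀ = (0.128·48.4 + 1.37·1.7) / 1.498 = 5.69 mg/L.
Travel time t = 3.9e+04 m / 0.84 m/s = 4.643e+04 s = 0.5374 d.
C = 5.69·exp(−0.23·0.5374) = 5.69·0.8837 = 5.029 mg/L.

5.03 mg/L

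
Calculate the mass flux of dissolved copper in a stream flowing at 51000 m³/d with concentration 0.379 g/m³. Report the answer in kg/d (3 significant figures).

19.3 kg/d

51000 m³/d = 0.5903 m³/s.
Mass flux = Q·C = 0.5903 m³/s × 0.379 g/m³ = 0.2237 g/s.
= 0.2237 g/s × 86.4 = 19.33 kg/d.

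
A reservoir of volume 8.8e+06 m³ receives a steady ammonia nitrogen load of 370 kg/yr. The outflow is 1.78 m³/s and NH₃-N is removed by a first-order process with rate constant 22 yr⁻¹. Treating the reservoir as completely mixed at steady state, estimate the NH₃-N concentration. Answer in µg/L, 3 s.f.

1.48 µg/L

Outflow Q = 1.78 m³/s × 3.156e+07 s/yr = 5.617e+07 m³/yr.
Steady-state CSTR mass balance: W = Q·C + k·V·C, so C = W/(Q + kV).
Q + kV = 5.617e+07 + 22·8.8e+06 = 2.498e+08 m³/yr.
C = 370/2.498e+08 = 1.481e-06 kg/m³ = 0.001481 mg/L = 1.481 µg/L.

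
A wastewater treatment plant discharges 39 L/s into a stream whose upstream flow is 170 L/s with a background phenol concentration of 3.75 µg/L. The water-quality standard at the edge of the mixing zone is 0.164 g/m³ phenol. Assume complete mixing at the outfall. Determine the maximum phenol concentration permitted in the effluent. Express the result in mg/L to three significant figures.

39 L/s = 0.039 m³/s.
170 L/s = 0.17 m³/s.
3.75 µg/L = 0.00375 mg/L.
Mass balance: 0.164·0.209 = 0.039·Cₑ + 0.17·0.00375.
Cₑ = (0.03428 − 0.0006375) / 0.039 = 0.8625 mg/L.

0.863 mg/L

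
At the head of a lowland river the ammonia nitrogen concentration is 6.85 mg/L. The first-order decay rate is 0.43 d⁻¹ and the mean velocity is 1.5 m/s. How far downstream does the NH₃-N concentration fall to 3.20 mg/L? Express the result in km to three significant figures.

229 km

From C = C₀·e^(−kt), t = ln(C₀/C)/k = ln(6.85/3.20)/0.43 = 0.7611/0.43 = 1.77 d.
Distance = v·t = 1.5 m/s × 1.529e+05 s = 2.294e+05 m = 229.4 km.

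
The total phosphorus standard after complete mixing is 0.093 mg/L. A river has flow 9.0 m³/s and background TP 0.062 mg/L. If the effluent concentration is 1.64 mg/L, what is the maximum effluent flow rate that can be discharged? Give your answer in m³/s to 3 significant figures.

0.180 m³/s

Mass balance at complete mixing: C_std·(Q_w + Q_r) = Q_w·C_e + Q_r·C_b.
Rearranging, Q_w = Q_r·(C_std − C_b)/(C_e − C_std) = 9.0·(0.093 − 0.062) / (1.64 − 0.093) = 0.1803 m³/s.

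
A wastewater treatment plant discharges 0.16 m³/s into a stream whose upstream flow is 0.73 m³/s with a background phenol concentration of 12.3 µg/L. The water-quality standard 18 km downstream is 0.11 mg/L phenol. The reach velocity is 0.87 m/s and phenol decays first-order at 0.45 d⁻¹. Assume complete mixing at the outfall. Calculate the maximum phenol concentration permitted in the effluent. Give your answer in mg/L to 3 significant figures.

12.3 µg/L = 0.0123 mg/L.
Travel time to the compliance point: t = 1.8e+04/0.87 = 2.069e+04 s = 0.2395 d; decay factor exp(−0.45·0.2395) = 0.8978.
So the concentration just after mixing may be at most 0.11/0.8978 = 0.1225 mg/L.
Mass balance: 0.1225·0.89 = 0.16·Cₑ + 0.73·0.0123.
Cₑ = (0.109 − 0.008979) / 0.16 = 0.6254 mg/L.

0.625 mg/L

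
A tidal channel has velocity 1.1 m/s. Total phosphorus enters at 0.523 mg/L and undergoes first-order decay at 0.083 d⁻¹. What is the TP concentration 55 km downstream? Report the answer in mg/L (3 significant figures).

Travel time t = 55 km / 1.1 m/s = 5.5e+04/1.1 = 5e+04 s = 0.5787 d.
First-order decay: C = 0.523·exp(−0.083·0.5787) = 0.523·0.9531 = 0.4985 mg/L.

0.498 mg/L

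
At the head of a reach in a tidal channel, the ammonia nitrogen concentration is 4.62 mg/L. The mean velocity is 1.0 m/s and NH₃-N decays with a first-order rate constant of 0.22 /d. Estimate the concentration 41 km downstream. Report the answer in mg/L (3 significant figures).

4.16 mg/L

Travel time t = 41 km / 1.0 m/s = 4.1e+04/1.0 = 4.1e+04 s = 0.4745 d.
First-order decay: C = 4.62·exp(−0.22·0.4745) = 4.62·0.9009 = 4.162 mg/L.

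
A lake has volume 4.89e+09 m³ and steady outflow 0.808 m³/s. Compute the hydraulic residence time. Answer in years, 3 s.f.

192 yr

Q = 0.808 m³/s × 3.156e+07 s/yr = 2.55e+07 m³/yr.
Hydraulic residence time τ = V/Q = 4.89e+09/2.55e+07 = 191.8 yr.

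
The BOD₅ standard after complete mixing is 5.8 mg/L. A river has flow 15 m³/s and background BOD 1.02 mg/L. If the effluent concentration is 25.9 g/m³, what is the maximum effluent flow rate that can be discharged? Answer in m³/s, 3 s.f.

Mass balance at complete mixing: C_std·(Q_w + Q_r) = Q_w·C_e + Q_r·C_b.
Rearranging, Q_w = Q_r·(C_std − C_b)/(C_e − C_std) = 15·(5.8 − 1.02) / (25.9 − 5.8) = 3.567 m³/s.

3.57 m³/s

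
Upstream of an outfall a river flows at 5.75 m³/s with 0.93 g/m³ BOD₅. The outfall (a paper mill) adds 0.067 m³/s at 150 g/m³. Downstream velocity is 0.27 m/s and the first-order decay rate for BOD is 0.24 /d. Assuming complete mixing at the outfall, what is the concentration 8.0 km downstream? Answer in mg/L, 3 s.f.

2.44 mg/L

After complete mixing, C₀ = (0.067·150 + 5.75·0.93) / 5.817 = 2.647 mg/L.
Travel time t = 8000 m / 0.27 m/s = 2.963e+04 s = 0.3429 d.
C = 2.647·exp(−0.24·0.3429) = 2.647·0.921 = 2.438 mg/L.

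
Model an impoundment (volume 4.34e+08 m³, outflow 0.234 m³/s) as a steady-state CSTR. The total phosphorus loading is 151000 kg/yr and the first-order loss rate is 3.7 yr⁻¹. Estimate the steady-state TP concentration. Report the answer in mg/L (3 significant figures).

0.0936 mg/L

Outflow Q = 0.234 m³/s × 3.156e+07 s/yr = 7.384e+06 m³/yr.
Steady-state CSTR mass balance: W = Q·C + k·V·C, so C = W/(Q + kV).
Q + kV = 7.384e+06 + 3.7·4.34e+08 = 1.613e+09 m³/yr.
C = 151000/1.613e+09 = 9.36e-05 kg/m³ = 0.0936 mg/L.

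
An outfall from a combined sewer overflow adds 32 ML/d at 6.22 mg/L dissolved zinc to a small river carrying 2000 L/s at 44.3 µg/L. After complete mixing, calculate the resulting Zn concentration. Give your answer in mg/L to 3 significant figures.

32 ML/d = 0.3704 m³/s.
2000 L/s = 2 m³/s.
44.3 µg/L = 0.0443 mg/L.
Flow-weighted mixing gives C = (0.3704·6.22 + 2·0.0443) / (0.3704 + 2) = 2.392/2.37 = 1.009 mg/L.

1.01 mg/L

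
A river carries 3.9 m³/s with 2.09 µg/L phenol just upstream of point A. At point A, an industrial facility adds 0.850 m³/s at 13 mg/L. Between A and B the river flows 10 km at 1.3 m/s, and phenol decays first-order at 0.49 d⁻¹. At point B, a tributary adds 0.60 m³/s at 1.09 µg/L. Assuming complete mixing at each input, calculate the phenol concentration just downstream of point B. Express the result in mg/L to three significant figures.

2.09 µg/L = 0.00209 mg/L.
After input A: C = (3.9·0.00209 + 0.85·13) / 4.75 = 2.328 mg/L.
Over the 10 km reach to input B (t = 7692 s = 0.08903 d), decay gives C = 2.328·exp(−0.49·0.08903) = 2.229 mg/L.
1.09 µg/L = 0.00109 mg/L.
After input B: C = (4.75·2.229 + 0.6·0.00109) / 5.35 = 1.979 mg/L.

1.98 mg/L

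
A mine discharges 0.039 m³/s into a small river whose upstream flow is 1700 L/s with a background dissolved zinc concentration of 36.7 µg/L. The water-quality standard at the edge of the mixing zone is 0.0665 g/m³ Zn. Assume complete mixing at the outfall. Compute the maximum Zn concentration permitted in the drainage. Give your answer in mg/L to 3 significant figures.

1700 L/s = 1.7 m³/s.
36.7 µg/L = 0.0367 mg/L.
Mass balance: 0.0665·1.739 = 0.039·Cₑ + 1.7·0.0367.
Cₑ = (0.1156 − 0.06239) / 0.039 = 1.365 mg/L.

1.37 mg/L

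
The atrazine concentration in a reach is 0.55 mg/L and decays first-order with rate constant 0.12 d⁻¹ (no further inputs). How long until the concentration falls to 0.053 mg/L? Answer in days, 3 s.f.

t = ln(C₀/C)/k = ln(0.55/0.053)/0.12 = 2.34/0.12 = 19.5 d.

19.5 d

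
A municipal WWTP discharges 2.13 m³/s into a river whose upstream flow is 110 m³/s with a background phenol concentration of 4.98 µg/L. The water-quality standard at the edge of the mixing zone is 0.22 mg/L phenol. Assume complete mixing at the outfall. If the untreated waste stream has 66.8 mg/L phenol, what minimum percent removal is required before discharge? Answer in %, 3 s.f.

83.0 %

4.98 µg/L = 0.00498 mg/L.
Mass balance: 0.22·112.1 = 2.13·Cₑ + 110·0.00498.
Cₑ = (24.67 − 0.5478) / 2.13 = 11.32 mg/L.
Required removal = 1 − 11.32/66.8 = 83.05 %.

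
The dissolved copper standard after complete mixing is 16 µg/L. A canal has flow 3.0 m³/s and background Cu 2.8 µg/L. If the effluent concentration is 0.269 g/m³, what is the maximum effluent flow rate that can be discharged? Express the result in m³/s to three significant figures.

0.157 m³/s

2.8 µg/L = 0.0028 mg/L.
16 µg/L = 0.016 mg/L.
Mass balance at complete mixing: C_std·(Q_w + Q_r) = Q_w·C_e + Q_r·C_b.
Rearranging, Q_w = Q_r·(C_std − C_b)/(C_e − C_std) = 3.0·(0.016 − 0.0028) / (0.269 − 0.016) = 0.1565 m³/s.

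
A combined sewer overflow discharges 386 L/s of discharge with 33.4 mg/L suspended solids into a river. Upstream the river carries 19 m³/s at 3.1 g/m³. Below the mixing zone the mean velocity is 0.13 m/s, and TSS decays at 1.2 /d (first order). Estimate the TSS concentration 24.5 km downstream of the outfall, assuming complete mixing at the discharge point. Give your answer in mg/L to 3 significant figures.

386 L/s = 0.386 m³/s.
After complete mixing, C₀ = (0.386·33.4 + 19·3.1) / 19.39 = 3.703 mg/L.
Travel time t = 2.45e+04 m / 0.13 m/s = 1.885e+05 s = 2.181 d.
C = 3.703·exp(−1.2·2.181) = 3.703·0.07298 = 0.2703 mg/L.

0.270 mg/L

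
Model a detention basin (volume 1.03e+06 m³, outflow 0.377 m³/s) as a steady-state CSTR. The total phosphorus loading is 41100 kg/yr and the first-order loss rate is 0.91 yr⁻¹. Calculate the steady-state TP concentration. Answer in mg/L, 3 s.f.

Outflow Q = 0.377 m³/s × 3.156e+07 s/yr = 1.19e+07 m³/yr.
Steady-state CSTR mass balance: W = Q·C + k·V·C, so C = W/(Q + kV).
Q + kV = 1.19e+07 + 0.91·1.03e+06 = 1.283e+07 m³/yr.
C = 41100/1.283e+07 = 0.003202 kg/m³ = 3.202 mg/L.

3.20 mg/L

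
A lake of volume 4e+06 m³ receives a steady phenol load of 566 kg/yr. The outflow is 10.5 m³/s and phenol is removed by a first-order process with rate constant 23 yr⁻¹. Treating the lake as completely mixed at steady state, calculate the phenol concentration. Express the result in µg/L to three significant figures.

Outflow Q = 10.5 m³/s × 3.156e+07 s/yr = 3.314e+08 m³/yr.
Steady-state CSTR mass balance: W = Q·C + k·V·C, so C = W/(Q + kV).
Q + kV = 3.314e+08 + 23·4e+06 = 4.234e+08 m³/yr.
C = 566/4.234e+08 = 1.337e-06 kg/m³ = 0.001337 mg/L = 1.337 µg/L.

1.34 µg/L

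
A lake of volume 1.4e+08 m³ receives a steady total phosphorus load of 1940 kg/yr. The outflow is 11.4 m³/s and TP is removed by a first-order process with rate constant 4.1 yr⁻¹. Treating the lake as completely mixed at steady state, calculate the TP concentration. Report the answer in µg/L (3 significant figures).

2.08 µg/L

Outflow Q = 11.4 m³/s × 3.156e+07 s/yr = 3.598e+08 m³/yr.
Steady-state CSTR mass balance: W = Q·C + k·V·C, so C = W/(Q + kV).
Q + kV = 3.598e+08 + 4.1·1.4e+08 = 9.338e+08 m³/yr.
C = 1940/9.338e+08 = 2.078e-06 kg/m³ = 0.002078 mg/L = 2.078 µg/L.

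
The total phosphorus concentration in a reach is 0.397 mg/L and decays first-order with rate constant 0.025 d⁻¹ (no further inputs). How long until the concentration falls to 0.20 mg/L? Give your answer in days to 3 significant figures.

27.4 d

t = ln(C₀/C)/k = ln(0.397/0.20)/0.025 = 0.6856/0.025 = 27.42 d.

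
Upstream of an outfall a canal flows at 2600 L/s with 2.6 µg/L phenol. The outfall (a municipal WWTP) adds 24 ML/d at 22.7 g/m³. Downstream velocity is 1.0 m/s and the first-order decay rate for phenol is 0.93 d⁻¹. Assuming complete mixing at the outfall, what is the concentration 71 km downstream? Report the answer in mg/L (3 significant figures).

1.02 mg/L

24 ML/d = 0.2778 m³/s.
2600 L/s = 2.6 m³/s.
2.6 µg/L = 0.0026 mg/L.
After complete mixing, C₀ = (0.2778·22.7 + 2.6·0.0026) / 2.878 = 2.193 mg/L.
Travel time t = 7.1e+04 m / 1.0 m/s = 7.1e+04 s = 0.8218 d.
C = 2.193·exp(−0.93·0.8218) = 2.193·0.4657 = 1.021 mg/L.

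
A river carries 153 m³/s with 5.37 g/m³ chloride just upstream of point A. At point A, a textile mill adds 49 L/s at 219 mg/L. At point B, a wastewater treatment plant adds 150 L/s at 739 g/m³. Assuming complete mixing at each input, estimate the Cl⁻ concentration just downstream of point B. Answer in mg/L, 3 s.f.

49 L/s = 0.049 m³/s.
After input A: C = (153·5.37 + 0.049·219) / 153 = 5.438 mg/L.
150 L/s = 0.15 m³/s.
After input B: C = (153·5.438 + 0.15·739) / 153.2 = 6.157 mg/L.

6.16 mg/L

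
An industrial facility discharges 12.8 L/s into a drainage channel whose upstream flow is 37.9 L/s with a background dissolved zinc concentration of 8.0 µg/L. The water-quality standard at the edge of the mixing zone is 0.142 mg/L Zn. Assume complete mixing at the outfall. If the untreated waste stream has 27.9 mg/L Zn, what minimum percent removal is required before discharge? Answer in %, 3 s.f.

98.1 %

12.8 L/s = 0.0128 m³/s.
37.9 L/s = 0.0379 m³/s.
8.0 µg/L = 0.008 mg/L.
Mass balance: 0.142·0.0507 = 0.0128·Cₑ + 0.0379·0.008.
Cₑ = (0.007199 − 0.0003032) / 0.0128 = 0.5388 mg/L.
Required removal = 1 − 0.5388/27.9 = 98.07 %.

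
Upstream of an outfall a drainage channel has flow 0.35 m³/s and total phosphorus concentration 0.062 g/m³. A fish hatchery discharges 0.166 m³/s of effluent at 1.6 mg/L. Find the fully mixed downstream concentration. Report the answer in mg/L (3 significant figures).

0.557 mg/L

Flow-weighted mixing gives C = (0.166·1.6 + 0.35·0.062) / (0.166 + 0.35) = 0.2873/0.516 = 0.5568 mg/L.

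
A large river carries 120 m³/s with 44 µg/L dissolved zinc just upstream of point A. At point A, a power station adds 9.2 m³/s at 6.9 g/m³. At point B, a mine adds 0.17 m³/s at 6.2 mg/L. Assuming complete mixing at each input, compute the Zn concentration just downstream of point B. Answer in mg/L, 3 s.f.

0.540 mg/L

44 µg/L = 0.044 mg/L.
After input A: C = (120·0.044 + 9.2·6.9) / 129.2 = 0.5322 mg/L.
After input B: C = (129.2·0.5322 + 0.17·6.2) / 129.4 = 0.5396 mg/L.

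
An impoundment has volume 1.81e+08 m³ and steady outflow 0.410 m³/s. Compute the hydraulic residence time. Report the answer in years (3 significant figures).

14.0 yr

Q = 0.410 m³/s × 3.156e+07 s/yr = 1.294e+07 m³/yr.
Hydraulic residence time τ = V/Q = 1.81e+08/1.294e+07 = 13.99 yr.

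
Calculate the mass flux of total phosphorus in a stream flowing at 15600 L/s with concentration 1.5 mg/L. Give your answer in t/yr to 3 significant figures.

738 t/yr

15600 L/s = 15.6 m³/s.
Mass flux = Q·C = 15.6 m³/s × 1.5 g/m³ = 23.4 g/s.
= 23.4 g/s × 31.56 = 738.4 t/yr.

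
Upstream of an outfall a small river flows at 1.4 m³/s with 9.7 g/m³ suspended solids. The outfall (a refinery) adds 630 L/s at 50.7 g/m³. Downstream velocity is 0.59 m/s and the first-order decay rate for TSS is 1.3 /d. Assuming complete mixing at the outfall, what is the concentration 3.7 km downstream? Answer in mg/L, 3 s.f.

630 L/s = 0.63 m³/s.
After complete mixing, C₀ = (0.63·50.7 + 1.4·9.7) / 2.03 = 22.42 mg/L.
Travel time t = 3700 m / 0.59 m/s = 6271 s = 0.07258 d.
C = 22.42·exp(−1.3·0.07258) = 22.42·0.91 = 20.4 mg/L.

20.4 mg/L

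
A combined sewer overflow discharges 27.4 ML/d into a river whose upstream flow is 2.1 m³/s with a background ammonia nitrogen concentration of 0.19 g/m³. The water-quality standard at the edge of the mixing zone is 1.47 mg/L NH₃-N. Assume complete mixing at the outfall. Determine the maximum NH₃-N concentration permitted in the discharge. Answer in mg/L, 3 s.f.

9.95 mg/L

27.4 ML/d = 0.3171 m³/s.
Mass balance: 1.47·2.417 = 0.3171·Cₑ + 2.1·0.19.
Cₑ = (3.553 − 0.399) / 0.3171 = 9.946 mg/L.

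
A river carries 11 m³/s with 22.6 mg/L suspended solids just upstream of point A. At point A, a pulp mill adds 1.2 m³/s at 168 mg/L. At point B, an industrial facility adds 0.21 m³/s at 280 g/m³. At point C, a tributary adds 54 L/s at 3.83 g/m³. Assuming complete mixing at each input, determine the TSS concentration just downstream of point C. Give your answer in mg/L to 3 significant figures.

40.9 mg/L

After input A: C = (11·22.6 + 1.2·168) / 12.2 = 36.9 mg/L.
After input B: C = (12.2·36.9 + 0.21·280) / 12.41 = 41.02 mg/L.
54 L/s = 0.054 m³/s.
After input C: C = (12.41·41.02 + 0.054·3.83) / 12.46 = 40.85 mg/L.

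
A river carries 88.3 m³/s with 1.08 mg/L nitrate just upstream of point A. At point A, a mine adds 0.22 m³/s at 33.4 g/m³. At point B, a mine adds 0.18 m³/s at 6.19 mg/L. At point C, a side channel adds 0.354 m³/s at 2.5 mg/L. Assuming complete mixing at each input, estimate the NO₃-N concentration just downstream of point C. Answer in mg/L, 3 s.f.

After input A: C = (88.3·1.08 + 0.22·33.4) / 88.52 = 1.16 mg/L.
After input B: C = (88.52·1.16 + 0.18·6.19) / 88.7 = 1.171 mg/L.
After input C: C = (88.7·1.171 + 0.354·2.5) / 89.05 = 1.176 mg/L.

1.18 mg/L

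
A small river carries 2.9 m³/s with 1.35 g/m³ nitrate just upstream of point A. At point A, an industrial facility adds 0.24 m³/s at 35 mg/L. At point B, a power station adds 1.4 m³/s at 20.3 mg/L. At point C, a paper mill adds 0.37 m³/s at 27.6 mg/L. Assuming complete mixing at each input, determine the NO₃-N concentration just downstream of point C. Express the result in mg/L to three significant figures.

After input A: C = (2.9·1.35 + 0.24·35) / 3.14 = 3.922 mg/L.
After input B: C = (3.14·3.922 + 1.4·20.3) / 4.54 = 8.972 mg/L.
After input C: C = (4.54·8.972 + 0.37·27.6) / 4.91 = 10.38 mg/L.

10.4 mg/L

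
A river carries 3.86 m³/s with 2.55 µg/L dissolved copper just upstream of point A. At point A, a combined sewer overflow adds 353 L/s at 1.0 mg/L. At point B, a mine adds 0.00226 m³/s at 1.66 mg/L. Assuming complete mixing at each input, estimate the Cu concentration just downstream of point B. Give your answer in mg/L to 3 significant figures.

0.0870 mg/L

2.55 µg/L = 0.00255 mg/L.
353 L/s = 0.353 m³/s.
After input A: C = (3.86·0.00255 + 0.353·1) / 4.213 = 0.08612 mg/L.
After input B: C = (4.213·0.08612 + 0.00226·1.66) / 4.215 = 0.08697 mg/L.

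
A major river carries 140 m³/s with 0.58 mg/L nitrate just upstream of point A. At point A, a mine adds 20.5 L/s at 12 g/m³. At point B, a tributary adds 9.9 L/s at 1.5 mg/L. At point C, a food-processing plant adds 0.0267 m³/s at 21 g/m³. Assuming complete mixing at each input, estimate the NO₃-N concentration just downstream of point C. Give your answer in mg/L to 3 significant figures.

20.5 L/s = 0.0205 m³/s.
After input A: C = (140·0.58 + 0.0205·12) / 140 = 0.5817 mg/L.
9.9 L/s = 0.0099 m³/s.
After input B: C = (140·0.5817 + 0.0099·1.5) / 140 = 0.5817 mg/L.
After input C: C = (140·0.5817 + 0.0267·21) / 140.1 = 0.5856 mg/L.

0.586 mg/L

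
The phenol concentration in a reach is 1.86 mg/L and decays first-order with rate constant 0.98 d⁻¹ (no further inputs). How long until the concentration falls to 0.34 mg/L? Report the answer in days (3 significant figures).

1.73 d

t = ln(C₀/C)/k = ln(1.86/0.34)/0.98 = 1.699/0.98 = 1.734 d.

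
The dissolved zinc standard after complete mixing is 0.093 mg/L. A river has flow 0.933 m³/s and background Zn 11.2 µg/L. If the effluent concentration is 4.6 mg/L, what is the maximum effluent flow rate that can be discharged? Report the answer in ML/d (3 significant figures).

11.2 µg/L = 0.0112 mg/L.
Mass balance at complete mixing: C_std·(Q_w + Q_r) = Q_w·C_e + Q_r·C_b.
Rearranging, Q_w = Q_r·(C_std − C_b)/(C_e − C_std) = 0.933·(0.093 − 0.0112) / (4.6 − 0.093) = 0.01693 m³/s.
= 1.463 ML/d.

1.46 ML/d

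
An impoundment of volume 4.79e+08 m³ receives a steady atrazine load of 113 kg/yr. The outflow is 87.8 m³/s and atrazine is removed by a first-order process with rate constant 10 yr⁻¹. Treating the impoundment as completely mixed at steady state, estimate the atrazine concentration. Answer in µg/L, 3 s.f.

0.0149 µg/L

Outflow Q = 87.8 m³/s × 3.156e+07 s/yr = 2.771e+09 m³/yr.
Steady-state CSTR mass balance: W = Q·C + k·V·C, so C = W/(Q + kV).
Q + kV = 2.771e+09 + 10·4.79e+08 = 7.561e+09 m³/yr.
C = 113/7.561e+09 = 1.495e-08 kg/m³ = 1.495e-05 mg/L = 0.01495 µg/L.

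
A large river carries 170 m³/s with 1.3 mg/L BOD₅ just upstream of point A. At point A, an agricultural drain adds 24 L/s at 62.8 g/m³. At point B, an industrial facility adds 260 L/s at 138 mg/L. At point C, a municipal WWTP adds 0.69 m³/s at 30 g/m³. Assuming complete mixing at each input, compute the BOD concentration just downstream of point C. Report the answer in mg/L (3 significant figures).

24 L/s = 0.024 m³/s.
After input A: C = (170·1.3 + 0.024·62.8) / 170 = 1.309 mg/L.
260 L/s = 0.26 m³/s.
After input B: C = (170·1.309 + 0.26·138) / 170.3 = 1.517 mg/L.
After input C: C = (170.3·1.517 + 0.69·30) / 171 = 1.632 mg/L.

1.63 mg/L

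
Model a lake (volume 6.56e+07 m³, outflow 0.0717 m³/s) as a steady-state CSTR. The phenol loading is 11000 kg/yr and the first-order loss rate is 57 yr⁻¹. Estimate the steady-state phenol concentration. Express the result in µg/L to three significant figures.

Outflow Q = 0.0717 m³/s × 3.156e+07 s/yr = 2.263e+06 m³/yr.
Steady-state CSTR mass balance: W = Q·C + k·V·C, so C = W/(Q + kV).
Q + kV = 2.263e+06 + 57·6.56e+07 = 3.741e+09 m³/yr.
C = 11000/3.741e+09 = 2.94e-06 kg/m³ = 0.00294 mg/L = 2.94 µg/L.

2.94 µg/L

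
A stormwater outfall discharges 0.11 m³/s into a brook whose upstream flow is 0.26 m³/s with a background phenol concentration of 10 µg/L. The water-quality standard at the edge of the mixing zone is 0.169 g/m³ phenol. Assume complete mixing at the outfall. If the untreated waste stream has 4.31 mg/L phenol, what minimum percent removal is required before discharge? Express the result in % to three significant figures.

87.4 %

10 µg/L = 0.01 mg/L.
Mass balance: 0.169·0.37 = 0.11·Cₑ + 0.26·0.01.
Cₑ = (0.06253 − 0.0026) / 0.11 = 0.5448 mg/L.
Required removal = 1 − 0.5448/4.31 = 87.36 %.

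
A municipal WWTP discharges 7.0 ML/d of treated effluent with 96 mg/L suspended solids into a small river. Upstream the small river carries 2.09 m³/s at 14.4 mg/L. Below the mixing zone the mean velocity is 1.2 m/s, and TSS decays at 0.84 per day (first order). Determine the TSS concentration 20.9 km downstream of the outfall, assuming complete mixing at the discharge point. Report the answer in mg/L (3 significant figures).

7.0 ML/d = 0.08102 m³/s.
After complete mixing, C₀ = (0.08102·96 + 2.09·14.4) / 2.171 = 17.45 mg/L.
Travel time t = 2.09e+04 m / 1.2 m/s = 1.742e+04 s = 0.2016 d.
C = 17.45·exp(−0.84·0.2016) = 17.45·0.8442 = 14.73 mg/L.

14.7 mg/L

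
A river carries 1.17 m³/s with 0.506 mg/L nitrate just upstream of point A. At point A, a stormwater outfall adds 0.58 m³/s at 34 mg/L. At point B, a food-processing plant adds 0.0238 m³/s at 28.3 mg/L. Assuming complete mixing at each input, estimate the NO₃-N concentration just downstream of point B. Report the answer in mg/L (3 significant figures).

After input A: C = (1.17·0.506 + 0.58·34) / 1.75 = 11.61 mg/L.
After input B: C = (1.75·11.61 + 0.0238·28.3) / 1.774 = 11.83 mg/L.

11.8 mg/L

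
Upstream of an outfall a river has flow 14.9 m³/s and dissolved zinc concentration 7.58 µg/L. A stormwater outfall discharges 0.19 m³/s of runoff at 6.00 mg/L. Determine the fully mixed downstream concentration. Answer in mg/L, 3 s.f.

7.58 µg/L = 0.00758 mg/L.
Flow-weighted mixing gives C = (0.19·6 + 14.9·0.00758) / (0.19 + 14.9) = 1.253/15.09 = 0.08303 mg/L.

0.0830 mg/L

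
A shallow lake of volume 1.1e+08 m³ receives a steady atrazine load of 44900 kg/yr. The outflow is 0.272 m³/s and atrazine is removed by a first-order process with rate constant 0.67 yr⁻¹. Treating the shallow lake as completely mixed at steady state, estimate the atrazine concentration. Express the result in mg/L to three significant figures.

0.546 mg/L

Outflow Q = 0.272 m³/s × 3.156e+07 s/yr = 8.584e+06 m³/yr.
Steady-state CSTR mass balance: W = Q·C + k·V·C, so C = W/(Q + kV).
Q + kV = 8.584e+06 + 0.67·1.1e+08 = 8.228e+07 m³/yr.
C = 44900/8.228e+07 = 0.0005457 kg/m³ = 0.5457 mg/L.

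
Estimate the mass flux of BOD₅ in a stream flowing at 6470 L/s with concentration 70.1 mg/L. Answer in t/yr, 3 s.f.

14300 t/yr

6470 L/s = 6.47 m³/s.
Mass flux = Q·C = 6.47 m³/s × 70.1 g/m³ = 453.5 g/s.
= 453.5 g/s × 31.56 = 1.431e+04 t/yr.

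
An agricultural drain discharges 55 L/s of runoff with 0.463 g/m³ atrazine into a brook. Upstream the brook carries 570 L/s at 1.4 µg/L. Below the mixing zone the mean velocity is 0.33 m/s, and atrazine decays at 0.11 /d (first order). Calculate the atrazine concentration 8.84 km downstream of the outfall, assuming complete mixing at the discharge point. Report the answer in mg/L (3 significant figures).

0.0406 mg/L

55 L/s = 0.055 m³/s.
570 L/s = 0.57 m³/s.
1.4 µg/L = 0.0014 mg/L.
After complete mixing, C₀ = (0.055·0.463 + 0.57·0.0014) / 0.625 = 0.04202 mg/L.
Travel time t = 8840 m / 0.33 m/s = 2.679e+04 s = 0.31 d.
C = 0.04202·exp(−0.11·0.31) = 0.04202·0.9665 = 0.04061 mg/L.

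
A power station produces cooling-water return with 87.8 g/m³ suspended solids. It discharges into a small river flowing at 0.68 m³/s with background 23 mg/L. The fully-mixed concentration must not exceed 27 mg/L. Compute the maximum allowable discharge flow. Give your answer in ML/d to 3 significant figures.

3.87 ML/d

Mass balance at complete mixing: C_std·(Q_w + Q_r) = Q_w·C_e + Q_r·C_b.
Rearranging, Q_w = Q_r·(C_std − C_b)/(C_e − C_std) = 0.68·(27 − 23) / (87.8 − 27) = 0.04474 m³/s.
= 3.865 ML/d.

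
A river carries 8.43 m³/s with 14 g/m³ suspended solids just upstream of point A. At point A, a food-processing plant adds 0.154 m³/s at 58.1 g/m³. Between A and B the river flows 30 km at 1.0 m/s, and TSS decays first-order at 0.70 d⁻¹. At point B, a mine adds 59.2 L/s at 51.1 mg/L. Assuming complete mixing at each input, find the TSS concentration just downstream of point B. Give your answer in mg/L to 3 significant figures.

11.9 mg/L

After input A: C = (8.43·14 + 0.154·58.1) / 8.584 = 14.79 mg/L.
Over the 30 km reach to input B (t = 3e+04 s = 0.3472 d), decay gives C = 14.79·exp(−0.70·0.3472) = 11.6 mg/L.
59.2 L/s = 0.0592 m³/s.
After input B: C = (8.584·11.6 + 0.0592·51.1) / 8.643 = 11.87 mg/L.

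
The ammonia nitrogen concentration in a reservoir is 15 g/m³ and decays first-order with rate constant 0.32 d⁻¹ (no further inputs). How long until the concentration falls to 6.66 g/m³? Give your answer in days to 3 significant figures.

2.54 d

t = ln(C₀/C)/k = ln(15/6.66)/0.32 = 0.8119/0.32 = 2.537 d.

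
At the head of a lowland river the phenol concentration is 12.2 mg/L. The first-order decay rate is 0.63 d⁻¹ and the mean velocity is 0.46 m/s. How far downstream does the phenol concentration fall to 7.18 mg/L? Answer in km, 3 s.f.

From C = C₀·e^(−kt), t = ln(C₀/C)/k = ln(12.2/7.18)/0.63 = 0.5301/0.63 = 0.8415 d.
Distance = v·t = 0.46 m/s × 7.27e+04 s = 3.344e+04 m = 33.44 km.

33.4 km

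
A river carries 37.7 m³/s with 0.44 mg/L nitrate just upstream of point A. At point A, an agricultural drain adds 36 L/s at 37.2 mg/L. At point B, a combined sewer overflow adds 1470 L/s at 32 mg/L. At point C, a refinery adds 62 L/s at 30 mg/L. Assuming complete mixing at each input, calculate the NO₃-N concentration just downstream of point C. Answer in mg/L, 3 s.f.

36 L/s = 0.036 m³/s.
After input A: C = (37.7·0.44 + 0.036·37.2) / 37.74 = 0.4751 mg/L.
1470 L/s = 1.47 m³/s.
After input B: C = (37.74·0.4751 + 1.47·32) / 39.21 = 1.657 mg/L.
62 L/s = 0.062 m³/s.
After input C: C = (39.21·1.657 + 0.062·30) / 39.27 = 1.702 mg/L.

1.70 mg/L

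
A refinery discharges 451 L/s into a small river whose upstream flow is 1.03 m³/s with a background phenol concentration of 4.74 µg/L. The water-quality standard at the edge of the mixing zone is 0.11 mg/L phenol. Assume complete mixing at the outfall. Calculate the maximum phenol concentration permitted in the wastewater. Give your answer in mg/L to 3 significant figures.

451 L/s = 0.451 m³/s.
4.74 µg/L = 0.00474 mg/L.
Mass balance: 0.11·1.481 = 0.451·Cₑ + 1.03·0.00474.
Cₑ = (0.1629 − 0.004882) / 0.451 = 0.3504 mg/L.

0.350 mg/L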